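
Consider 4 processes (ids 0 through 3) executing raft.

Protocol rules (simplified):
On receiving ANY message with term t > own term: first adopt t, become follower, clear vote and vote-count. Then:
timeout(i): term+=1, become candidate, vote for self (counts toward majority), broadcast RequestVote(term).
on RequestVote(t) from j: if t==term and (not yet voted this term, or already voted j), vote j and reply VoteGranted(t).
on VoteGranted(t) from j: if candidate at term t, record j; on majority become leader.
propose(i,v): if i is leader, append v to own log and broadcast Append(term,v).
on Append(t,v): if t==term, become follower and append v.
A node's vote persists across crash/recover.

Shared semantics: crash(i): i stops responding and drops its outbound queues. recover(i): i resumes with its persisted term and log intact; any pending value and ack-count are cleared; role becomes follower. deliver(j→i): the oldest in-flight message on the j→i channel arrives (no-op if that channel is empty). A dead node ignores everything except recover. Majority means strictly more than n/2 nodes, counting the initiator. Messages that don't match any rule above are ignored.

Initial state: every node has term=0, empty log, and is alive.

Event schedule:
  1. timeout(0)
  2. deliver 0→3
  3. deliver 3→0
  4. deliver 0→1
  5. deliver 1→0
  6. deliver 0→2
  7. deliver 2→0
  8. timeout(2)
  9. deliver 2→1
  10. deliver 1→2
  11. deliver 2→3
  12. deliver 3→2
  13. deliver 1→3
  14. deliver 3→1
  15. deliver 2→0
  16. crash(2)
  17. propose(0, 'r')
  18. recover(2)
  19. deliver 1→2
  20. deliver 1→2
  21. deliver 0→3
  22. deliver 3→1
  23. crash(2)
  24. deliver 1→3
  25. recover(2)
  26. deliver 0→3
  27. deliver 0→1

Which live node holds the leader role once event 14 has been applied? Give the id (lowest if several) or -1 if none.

after 1 — timeout(0): n0:cand/t1/[-]
after 2 — deliver 0→3: n3:foll/t1/[-]
after 3 — deliver 3→0: ·
after 4 — deliver 0→1: n1:foll/t1/[-]
after 5 — deliver 1→0: n0:lead/t1/[-]
after 6 — deliver 0→2: n2:foll/t1/[-]
after 7 — deliver 2→0: ·
after 8 — timeout(2): n2:cand/t2/[-]
after 9 — deliver 2→1: n1:foll/t2/[-]
after 10 — deliver 1→2: ·
after 11 — deliver 2→3: n3:foll/t2/[-]
after 12 — deliver 3→2: n2:lead/t2/[-]
after 13 — deliver 1→3: ·
after 14 — deliver 3→1: ·

0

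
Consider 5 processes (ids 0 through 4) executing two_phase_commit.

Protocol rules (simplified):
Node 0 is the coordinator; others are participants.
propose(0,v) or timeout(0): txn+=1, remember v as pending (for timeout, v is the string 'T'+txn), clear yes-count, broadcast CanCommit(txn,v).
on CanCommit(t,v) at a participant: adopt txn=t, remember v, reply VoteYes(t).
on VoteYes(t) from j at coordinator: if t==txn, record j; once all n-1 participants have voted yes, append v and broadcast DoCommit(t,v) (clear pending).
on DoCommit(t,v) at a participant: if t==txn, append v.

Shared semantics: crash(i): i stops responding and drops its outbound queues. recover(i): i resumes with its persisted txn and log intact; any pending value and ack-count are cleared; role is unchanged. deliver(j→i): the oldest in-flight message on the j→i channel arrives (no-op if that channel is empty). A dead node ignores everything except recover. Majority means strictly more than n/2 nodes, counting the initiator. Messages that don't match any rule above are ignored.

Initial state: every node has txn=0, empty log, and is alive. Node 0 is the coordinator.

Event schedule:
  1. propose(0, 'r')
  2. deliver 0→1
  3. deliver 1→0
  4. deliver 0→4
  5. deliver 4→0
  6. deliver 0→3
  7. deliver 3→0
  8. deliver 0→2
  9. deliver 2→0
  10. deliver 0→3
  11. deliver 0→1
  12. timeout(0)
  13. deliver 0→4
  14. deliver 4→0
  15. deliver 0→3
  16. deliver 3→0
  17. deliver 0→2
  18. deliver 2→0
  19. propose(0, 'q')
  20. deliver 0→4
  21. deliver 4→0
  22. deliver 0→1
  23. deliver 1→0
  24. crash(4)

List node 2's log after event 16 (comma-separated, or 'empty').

empty

[1] propose(0,'r') → N0(coor t1 [-])
[2] deliver 0→1 → N1(part t1 [-])
[3] deliver 1→0 → ∅
[4] deliver 0→4 → N4(part t1 [-])
[5] deliver 4→0 → ∅
[6] deliver 0→3 → N3(part t1 [-])
[7] deliver 3→0 → ∅
[8] deliver 0→2 → N2(part t1 [-])
[9] deliver 2→0 → N0(coor t1 [r])
[10] deliver 0→3 → N3(part t1 [r])
[11] deliver 0→1 → N1(part t1 [r])
[12] timeout(0) → N0(coor t2 [r])
[13] deliver 0→4 → N4(part t1 [r])
[14] deliver 4→0 → ∅
[15] deliver 0→3 → N3(part t2 [r])
[16] deliver 3→0 → ∅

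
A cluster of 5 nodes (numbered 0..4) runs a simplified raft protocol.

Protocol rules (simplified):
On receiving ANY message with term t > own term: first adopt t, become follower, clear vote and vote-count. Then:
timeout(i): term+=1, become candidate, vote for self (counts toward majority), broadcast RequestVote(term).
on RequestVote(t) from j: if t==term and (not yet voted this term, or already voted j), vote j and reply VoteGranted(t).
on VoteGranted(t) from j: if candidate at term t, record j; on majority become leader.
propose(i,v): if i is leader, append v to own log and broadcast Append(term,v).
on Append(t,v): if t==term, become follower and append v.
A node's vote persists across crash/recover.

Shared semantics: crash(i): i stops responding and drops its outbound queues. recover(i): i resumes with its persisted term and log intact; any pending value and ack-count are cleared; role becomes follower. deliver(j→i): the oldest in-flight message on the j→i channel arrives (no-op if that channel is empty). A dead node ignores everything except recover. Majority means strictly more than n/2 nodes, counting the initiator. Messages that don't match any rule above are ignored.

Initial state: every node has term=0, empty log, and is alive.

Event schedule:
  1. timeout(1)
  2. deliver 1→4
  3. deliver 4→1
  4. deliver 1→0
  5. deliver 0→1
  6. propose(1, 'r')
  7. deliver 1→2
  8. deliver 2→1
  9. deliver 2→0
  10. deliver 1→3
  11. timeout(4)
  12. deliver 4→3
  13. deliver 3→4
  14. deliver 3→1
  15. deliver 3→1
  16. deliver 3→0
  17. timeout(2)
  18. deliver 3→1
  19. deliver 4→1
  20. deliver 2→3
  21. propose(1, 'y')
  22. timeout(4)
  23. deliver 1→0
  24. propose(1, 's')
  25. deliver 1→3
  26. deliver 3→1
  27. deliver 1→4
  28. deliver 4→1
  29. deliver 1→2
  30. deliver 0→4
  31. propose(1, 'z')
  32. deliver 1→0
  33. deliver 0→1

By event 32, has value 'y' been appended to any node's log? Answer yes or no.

step 1 timeout(1): 1={cand,t=1,log=-}
step 2 deliver 1→4: 4={foll,t=1,log=-}
step 3 deliver 4→1: —
step 4 deliver 1→0: 0={foll,t=1,log=-}
step 5 deliver 0→1: 1={lead,t=1,log=-}
step 6 propose(1,'r'): 1={lead,t=1,log=r}
step 7 deliver 1→2: 2={foll,t=1,log=-}
step 8 deliver 2→1: —
step 9 deliver 2→0: —
step 10 deliver 1→3: 3={foll,t=1,log=-}
step 11 timeout(4): 4={cand,t=2,log=-}
step 12 deliver 4→3: 3={foll,t=2,log=-}
step 13 deliver 3→4: —
step 14 deliver 3→1: —
step 15 deliver 3→1: —
step 16 deliver 3→0: —
step 17 timeout(2): 2={cand,t=2,log=-}
step 18 deliver 3→1: —
step 19 deliver 4→1: 1={foll,t=2,log=r}
step 20 deliver 2→3: —
step 21 propose(1,'y'): —
step 22 timeout(4): 4={cand,t=3,log=-}
step 23 deliver 1→0: 0={foll,t=1,log=r}
step 24 propose(1,'s'): —
step 25 deliver 1→3: —
step 26 deliver 3→1: —
step 27 deliver 1→4: —
step 28 deliver 4→1: 1={foll,t=3,log=r}
step 29 deliver 1→2: —
step 30 deliver 0→4: —
step 31 propose(1,'z'): —
step 32 deliver 1→0: —

no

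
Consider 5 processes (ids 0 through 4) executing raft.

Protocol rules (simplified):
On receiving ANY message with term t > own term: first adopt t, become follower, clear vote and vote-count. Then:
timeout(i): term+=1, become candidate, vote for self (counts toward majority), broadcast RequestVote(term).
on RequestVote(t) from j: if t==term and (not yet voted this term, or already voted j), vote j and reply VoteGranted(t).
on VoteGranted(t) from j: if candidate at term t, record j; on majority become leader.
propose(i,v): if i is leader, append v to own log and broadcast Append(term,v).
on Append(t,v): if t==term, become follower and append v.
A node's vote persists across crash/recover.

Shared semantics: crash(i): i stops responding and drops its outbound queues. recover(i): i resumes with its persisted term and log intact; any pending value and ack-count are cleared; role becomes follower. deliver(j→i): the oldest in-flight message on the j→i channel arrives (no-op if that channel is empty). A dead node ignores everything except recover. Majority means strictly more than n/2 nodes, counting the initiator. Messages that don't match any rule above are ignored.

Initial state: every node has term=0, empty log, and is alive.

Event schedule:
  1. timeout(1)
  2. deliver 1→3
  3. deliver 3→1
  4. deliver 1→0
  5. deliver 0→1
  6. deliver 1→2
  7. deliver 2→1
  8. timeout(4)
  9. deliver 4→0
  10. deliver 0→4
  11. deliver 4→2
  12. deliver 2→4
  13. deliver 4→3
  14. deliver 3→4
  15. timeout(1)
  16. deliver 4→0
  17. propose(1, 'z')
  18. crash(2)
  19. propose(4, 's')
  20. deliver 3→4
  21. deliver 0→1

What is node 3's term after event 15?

after 1 — timeout(1): n1:cand/t1/[-]
after 2 — deliver 1→3: n3:foll/t1/[-]
after 3 — deliver 3→1: ·
after 4 — deliver 1→0: n0:foll/t1/[-]
after 5 — deliver 0→1: n1:lead/t1/[-]
after 6 — deliver 1→2: n2:foll/t1/[-]
after 7 — deliver 2→1: ·
after 8 — timeout(4): n4:cand/t1/[-]
after 9 — deliver 4→0: ·
after 10 — deliver 0→4: ·
after 11 — deliver 4→2: ·
after 12 — deliver 2→4: ·
after 13 — deliver 4→3: ·
after 14 — deliver 3→4: ·
after 15 — timeout(1): n1:cand/t2/[-]

1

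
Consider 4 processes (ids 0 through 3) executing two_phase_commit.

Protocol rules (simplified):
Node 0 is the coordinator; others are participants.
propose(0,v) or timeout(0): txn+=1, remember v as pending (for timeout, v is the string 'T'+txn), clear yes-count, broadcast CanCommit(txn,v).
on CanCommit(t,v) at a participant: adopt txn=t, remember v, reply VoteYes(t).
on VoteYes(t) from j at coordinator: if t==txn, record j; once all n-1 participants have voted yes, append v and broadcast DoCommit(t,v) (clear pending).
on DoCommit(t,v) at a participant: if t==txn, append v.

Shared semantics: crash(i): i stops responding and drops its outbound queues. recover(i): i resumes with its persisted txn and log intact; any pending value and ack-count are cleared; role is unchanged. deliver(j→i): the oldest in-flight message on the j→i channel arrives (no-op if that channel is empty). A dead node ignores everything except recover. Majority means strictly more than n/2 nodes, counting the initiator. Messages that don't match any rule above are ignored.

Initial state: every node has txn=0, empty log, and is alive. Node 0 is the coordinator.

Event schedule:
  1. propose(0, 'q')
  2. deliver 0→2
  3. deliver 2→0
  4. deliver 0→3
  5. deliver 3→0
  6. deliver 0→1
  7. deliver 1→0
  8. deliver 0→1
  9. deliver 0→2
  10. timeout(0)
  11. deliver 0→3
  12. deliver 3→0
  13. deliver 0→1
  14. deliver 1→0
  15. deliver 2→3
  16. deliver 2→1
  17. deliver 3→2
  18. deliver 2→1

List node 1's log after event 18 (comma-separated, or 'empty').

1. propose(0,'q'):  <0:coor t1 ->
2. deliver 0→2:  <2:part t1 ->
3. deliver 2→0:  nop
4. deliver 0→3:  <3:part t1 ->
5. deliver 3→0:  nop
6. deliver 0→1:  <1:part t1 ->
7. deliver 1→0:  <0:coor t1 q>
8. deliver 0→1:  <1:part t1 q>
9. deliver 0→2:  <2:part t1 q>
10. timeout(0):  <0:coor t2 q>
11. deliver 0→3:  <3:part t1 q>
12. deliver 3→0:  nop
13. deliver 0→1:  <1:part t2 q>
14. deliver 1→0:  nop
15. deliver 2→3:  nop
16. deliver 2→1:  nop
17. deliver 3→2:  nop
18. deliver 2→1:  nop

q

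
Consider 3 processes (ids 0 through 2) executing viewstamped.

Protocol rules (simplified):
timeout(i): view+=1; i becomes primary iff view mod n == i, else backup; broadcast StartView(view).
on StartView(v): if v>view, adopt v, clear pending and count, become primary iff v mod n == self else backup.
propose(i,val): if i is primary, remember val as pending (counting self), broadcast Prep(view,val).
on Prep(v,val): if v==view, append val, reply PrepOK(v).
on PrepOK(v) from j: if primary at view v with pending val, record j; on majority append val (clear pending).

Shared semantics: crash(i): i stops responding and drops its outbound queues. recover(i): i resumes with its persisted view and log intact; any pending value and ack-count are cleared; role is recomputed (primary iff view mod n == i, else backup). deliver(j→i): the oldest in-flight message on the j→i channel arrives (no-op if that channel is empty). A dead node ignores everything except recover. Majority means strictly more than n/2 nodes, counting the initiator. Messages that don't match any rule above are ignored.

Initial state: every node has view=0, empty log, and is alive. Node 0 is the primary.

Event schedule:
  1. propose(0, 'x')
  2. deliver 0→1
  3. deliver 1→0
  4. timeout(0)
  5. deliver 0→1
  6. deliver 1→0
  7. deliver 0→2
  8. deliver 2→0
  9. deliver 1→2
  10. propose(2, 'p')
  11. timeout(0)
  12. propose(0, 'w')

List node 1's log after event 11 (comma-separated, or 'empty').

x

[1] propose(0,'x') → ∅
[2] deliver 0→1 → N1(back v0 [x])
[3] deliver 1→0 → N0(prim v0 [x])
[4] timeout(0) → N0(back v1 [x])
[5] deliver 0→1 → N1(prim v1 [x])
[6] deliver 1→0 → ∅
[7] deliver 0→2 → N2(back v0 [x])
[8] deliver 2→0 → ∅
[9] deliver 1→2 → ∅
[10] propose(2,'p') → ∅
[11] timeout(0) → N0(back v2 [x])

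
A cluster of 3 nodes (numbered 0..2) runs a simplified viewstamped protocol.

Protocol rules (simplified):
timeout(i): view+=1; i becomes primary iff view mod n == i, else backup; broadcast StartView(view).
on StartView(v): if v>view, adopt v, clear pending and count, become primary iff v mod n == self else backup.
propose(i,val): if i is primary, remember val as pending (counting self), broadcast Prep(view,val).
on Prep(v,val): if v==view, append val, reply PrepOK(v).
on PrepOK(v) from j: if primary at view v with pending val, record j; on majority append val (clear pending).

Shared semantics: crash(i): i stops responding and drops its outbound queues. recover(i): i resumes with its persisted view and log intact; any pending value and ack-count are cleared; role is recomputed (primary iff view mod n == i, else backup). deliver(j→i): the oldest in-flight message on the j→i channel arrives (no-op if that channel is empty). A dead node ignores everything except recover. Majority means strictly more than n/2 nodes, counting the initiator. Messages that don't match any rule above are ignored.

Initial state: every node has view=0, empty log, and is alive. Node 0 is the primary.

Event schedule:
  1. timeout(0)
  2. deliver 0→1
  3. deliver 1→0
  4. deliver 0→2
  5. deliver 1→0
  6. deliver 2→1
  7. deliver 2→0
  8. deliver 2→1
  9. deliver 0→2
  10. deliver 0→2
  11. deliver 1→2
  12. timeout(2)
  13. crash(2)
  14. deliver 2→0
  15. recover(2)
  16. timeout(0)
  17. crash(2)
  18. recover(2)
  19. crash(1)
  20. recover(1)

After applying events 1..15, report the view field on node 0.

1

e1 timeout(0): 0[back,v=1,-]
e2 deliver 0→1: 1[prim,v=1,-]
e3 deliver 1→0: ·
e4 deliver 0→2: 2[back,v=1,-]
e5 deliver 1→0: ·
e6 deliver 2→1: ·
e7 deliver 2→0: ·
e8 deliver 2→1: ·
e9 deliver 0→2: ·
e10 deliver 0→2: ·
e11 deliver 1→2: ·
e12 timeout(2): 2[prim,v=2,-]
e13 crash(2): 2[✗prim,v=2,-]
e14 deliver 2→0: ·
e15 recover(2): 2[prim,v=2,-]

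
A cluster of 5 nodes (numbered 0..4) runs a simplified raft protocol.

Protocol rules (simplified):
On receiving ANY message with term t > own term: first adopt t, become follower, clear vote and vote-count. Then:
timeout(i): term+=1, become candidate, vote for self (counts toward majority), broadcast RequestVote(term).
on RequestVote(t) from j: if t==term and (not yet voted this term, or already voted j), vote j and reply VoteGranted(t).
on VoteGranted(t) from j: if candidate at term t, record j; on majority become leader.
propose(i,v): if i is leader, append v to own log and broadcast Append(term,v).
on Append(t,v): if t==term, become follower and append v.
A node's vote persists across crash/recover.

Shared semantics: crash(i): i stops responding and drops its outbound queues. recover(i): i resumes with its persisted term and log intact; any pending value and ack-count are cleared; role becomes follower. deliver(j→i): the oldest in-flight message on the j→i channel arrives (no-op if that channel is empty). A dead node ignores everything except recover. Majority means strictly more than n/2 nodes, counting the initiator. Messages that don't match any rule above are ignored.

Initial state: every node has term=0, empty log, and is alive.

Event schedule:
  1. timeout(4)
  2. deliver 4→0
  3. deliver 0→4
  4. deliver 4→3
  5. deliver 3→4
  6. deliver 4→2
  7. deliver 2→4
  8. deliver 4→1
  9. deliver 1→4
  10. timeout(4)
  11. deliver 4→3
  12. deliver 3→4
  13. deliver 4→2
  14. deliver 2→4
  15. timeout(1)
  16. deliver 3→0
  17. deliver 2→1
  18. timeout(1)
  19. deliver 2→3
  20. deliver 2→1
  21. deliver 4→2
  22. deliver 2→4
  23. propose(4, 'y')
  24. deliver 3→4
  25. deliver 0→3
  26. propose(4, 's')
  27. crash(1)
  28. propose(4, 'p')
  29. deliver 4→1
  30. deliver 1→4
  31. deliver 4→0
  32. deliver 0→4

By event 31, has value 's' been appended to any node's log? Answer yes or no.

e1 timeout(4): 4[cand,t=1,-]
e2 deliver 4→0: 0[foll,t=1,-]
e3 deliver 0→4: ·
e4 deliver 4→3: 3[foll,t=1,-]
e5 deliver 3→4: 4[lead,t=1,-]
e6 deliver 4→2: 2[foll,t=1,-]
e7 deliver 2→4: ·
e8 deliver 4→1: 1[foll,t=1,-]
e9 deliver 1→4: ·
e10 timeout(4): 4[cand,t=2,-]
e11 deliver 4→3: 3[foll,t=2,-]
e12 deliver 3→4: ·
e13 deliver 4→2: 2[foll,t=2,-]
e14 deliver 2→4: 4[lead,t=2,-]
e15 timeout(1): 1[cand,t=2,-]
e16 deliver 3→0: ·
e17 deliver 2→1: ·
e18 timeout(1): 1[cand,t=3,-]
e19 deliver 2→3: ·
e20 deliver 2→1: ·
e21 deliver 4→2: ·
e22 deliver 2→4: ·
e23 propose(4,'y'): 4[lead,t=2,y]
e24 deliver 3→4: ·
e25 deliver 0→3: ·
e26 propose(4,'s'): 4[lead,t=2,y,s]
e27 crash(1): 1[✗cand,t=3,-]
e28 propose(4,'p'): 4[lead,t=2,y,s,p]
e29 deliver 4→1: ·
e30 deliver 1→4: ·
e31 deliver 4→0: 0[foll,t=2,-]

yes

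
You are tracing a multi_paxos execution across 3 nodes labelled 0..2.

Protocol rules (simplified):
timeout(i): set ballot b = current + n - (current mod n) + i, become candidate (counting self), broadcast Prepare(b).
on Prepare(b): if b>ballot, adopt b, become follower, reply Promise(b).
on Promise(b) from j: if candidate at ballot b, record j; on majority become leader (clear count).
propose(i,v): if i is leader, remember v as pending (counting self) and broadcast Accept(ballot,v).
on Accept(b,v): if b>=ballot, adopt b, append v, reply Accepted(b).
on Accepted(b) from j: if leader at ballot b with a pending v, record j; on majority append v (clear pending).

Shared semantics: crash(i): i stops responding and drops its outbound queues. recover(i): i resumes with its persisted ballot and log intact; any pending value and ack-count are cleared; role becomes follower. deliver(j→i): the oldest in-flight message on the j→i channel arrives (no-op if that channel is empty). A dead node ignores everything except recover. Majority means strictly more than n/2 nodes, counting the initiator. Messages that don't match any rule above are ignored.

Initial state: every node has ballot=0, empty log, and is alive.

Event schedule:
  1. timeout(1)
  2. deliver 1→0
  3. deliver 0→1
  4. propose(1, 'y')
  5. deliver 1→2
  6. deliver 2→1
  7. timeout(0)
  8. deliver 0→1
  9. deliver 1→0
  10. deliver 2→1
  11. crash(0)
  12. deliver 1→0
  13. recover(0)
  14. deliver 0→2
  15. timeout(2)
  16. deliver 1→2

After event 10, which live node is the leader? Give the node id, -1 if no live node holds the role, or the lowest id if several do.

step 1 timeout(1): 1={cand,b=4,log=-}
step 2 deliver 1→0: 0={foll,b=4,log=-}
step 3 deliver 0→1: 1={lead,b=4,log=-}
step 4 propose(1,'y'): —
step 5 deliver 1→2: 2={foll,b=4,log=-}
step 6 deliver 2→1: —
step 7 timeout(0): 0={cand,b=6,log=-}
step 8 deliver 0→1: 1={foll,b=6,log=-}
step 9 deliver 1→0: —
step 10 deliver 2→1: —

-1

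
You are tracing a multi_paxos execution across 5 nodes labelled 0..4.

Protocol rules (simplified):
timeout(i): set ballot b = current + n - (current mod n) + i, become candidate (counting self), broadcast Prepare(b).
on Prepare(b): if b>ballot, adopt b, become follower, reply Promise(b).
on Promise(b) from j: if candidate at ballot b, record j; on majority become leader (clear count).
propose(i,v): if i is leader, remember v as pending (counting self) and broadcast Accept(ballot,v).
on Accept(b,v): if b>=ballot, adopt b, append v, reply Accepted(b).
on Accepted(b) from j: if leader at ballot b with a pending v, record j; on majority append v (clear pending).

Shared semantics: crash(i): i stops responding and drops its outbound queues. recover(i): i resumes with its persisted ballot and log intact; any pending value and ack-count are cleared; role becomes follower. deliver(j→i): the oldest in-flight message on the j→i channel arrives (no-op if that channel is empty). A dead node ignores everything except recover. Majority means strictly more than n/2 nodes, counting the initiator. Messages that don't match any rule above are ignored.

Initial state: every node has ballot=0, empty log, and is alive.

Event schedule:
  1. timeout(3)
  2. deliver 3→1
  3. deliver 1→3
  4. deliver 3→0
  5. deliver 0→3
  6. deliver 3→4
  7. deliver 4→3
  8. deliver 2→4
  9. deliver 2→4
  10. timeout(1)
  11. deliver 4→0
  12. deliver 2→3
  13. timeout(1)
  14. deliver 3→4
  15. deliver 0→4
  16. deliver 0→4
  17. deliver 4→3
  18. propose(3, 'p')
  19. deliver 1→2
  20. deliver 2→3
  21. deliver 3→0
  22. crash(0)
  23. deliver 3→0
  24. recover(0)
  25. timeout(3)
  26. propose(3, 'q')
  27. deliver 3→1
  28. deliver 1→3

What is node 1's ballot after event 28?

16

step 1 timeout(3): 3={cand,b=8,log=-}
step 2 deliver 3→1: 1={foll,b=8,log=-}
step 3 deliver 1→3: —
step 4 deliver 3→0: 0={foll,b=8,log=-}
step 5 deliver 0→3: 3={lead,b=8,log=-}
step 6 deliver 3→4: 4={foll,b=8,log=-}
step 7 deliver 4→3: —
step 8 deliver 2→4: —
step 9 deliver 2→4: —
step 10 timeout(1): 1={cand,b=11,log=-}
step 11 deliver 4→0: —
step 12 deliver 2→3: —
step 13 timeout(1): 1={cand,b=16,log=-}
step 14 deliver 3→4: —
step 15 deliver 0→4: —
step 16 deliver 0→4: —
step 17 deliver 4→3: —
step 18 propose(3,'p'): —
step 19 deliver 1→2: 2={foll,b=11,log=-}
step 20 deliver 2→3: —
step 21 deliver 3→0: 0={foll,b=8,log=p}
step 22 crash(0): 0={✗foll,b=8,log=p}
step 23 deliver 3→0: —
step 24 recover(0): 0={foll,b=8,log=p}
step 25 timeout(3): 3={cand,b=13,log=-}
step 26 propose(3,'q'): —
step 27 deliver 3→1: —
step 28 deliver 1→3: —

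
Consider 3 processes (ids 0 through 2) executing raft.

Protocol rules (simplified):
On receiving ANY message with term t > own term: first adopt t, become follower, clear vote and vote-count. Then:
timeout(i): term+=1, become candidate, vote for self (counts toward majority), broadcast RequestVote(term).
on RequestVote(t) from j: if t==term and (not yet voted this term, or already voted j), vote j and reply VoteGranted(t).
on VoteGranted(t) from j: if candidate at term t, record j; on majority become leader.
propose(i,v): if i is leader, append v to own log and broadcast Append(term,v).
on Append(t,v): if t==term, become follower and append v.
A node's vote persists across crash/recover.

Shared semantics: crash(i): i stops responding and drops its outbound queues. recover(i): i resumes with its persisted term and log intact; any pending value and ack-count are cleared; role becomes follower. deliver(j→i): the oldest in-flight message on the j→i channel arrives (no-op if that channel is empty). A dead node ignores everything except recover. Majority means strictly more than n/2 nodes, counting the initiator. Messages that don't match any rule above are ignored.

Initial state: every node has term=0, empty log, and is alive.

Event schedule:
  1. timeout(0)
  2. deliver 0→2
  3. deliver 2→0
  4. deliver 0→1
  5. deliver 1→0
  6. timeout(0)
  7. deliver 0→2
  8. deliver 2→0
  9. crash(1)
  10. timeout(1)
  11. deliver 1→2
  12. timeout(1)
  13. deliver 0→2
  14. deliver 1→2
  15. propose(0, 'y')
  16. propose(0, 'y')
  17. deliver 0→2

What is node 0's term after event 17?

2

after 1 — timeout(0): n0:cand/t1/[-]
after 2 — deliver 0→2: n2:foll/t1/[-]
after 3 — deliver 2→0: n0:lead/t1/[-]
after 4 — deliver 0→1: n1:foll/t1/[-]
after 5 — deliver 1→0: ·
after 6 — timeout(0): n0:cand/t2/[-]
after 7 — deliver 0→2: n2:foll/t2/[-]
after 8 — deliver 2→0: n0:lead/t2/[-]
after 9 — crash(1): n1:✗foll/t1/[-]
after 10 — timeout(1): ·
after 11 — deliver 1→2: ·
after 12 — timeout(1): ·
after 13 — deliver 0→2: ·
after 14 — deliver 1→2: ·
after 15 — propose(0,'y'): n0:lead/t2/[y]
after 16 — propose(0,'y'): n0:lead/t2/[y,y]
after 17 — deliver 0→2: n2:foll/t2/[y]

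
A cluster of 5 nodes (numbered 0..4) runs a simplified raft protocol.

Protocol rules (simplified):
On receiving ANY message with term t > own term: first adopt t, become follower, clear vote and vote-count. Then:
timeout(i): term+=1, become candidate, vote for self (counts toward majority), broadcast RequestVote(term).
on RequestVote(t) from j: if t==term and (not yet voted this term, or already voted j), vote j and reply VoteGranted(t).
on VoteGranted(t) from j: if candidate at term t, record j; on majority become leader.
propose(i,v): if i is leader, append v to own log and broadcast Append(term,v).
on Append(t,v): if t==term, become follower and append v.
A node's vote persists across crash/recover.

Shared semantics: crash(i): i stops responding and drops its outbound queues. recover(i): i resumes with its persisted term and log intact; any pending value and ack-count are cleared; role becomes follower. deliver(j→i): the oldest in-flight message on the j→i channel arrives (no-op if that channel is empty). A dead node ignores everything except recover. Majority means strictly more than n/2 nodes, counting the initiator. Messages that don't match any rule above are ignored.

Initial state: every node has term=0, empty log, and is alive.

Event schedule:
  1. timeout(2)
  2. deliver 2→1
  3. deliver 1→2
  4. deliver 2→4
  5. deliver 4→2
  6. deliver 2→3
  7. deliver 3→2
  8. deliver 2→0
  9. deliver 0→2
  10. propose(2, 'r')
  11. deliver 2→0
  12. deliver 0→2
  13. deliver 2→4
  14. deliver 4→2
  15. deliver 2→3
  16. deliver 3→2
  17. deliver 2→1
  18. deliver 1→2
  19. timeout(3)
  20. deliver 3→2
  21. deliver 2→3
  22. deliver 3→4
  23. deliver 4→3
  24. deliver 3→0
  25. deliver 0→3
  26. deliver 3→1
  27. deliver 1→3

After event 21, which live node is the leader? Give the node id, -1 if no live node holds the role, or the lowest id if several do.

after 1 — timeout(2): n2:cand/t1/[-]
after 2 — deliver 2→1: n1:foll/t1/[-]
after 3 — deliver 1→2: ·
after 4 — deliver 2→4: n4:foll/t1/[-]
after 5 — deliver 4→2: n2:lead/t1/[-]
after 6 — deliver 2→3: n3:foll/t1/[-]
after 7 — deliver 3→2: ·
after 8 — deliver 2→0: n0:foll/t1/[-]
after 9 — deliver 0→2: ·
after 10 — propose(2,'r'): n2:lead/t1/[r]
after 11 — deliver 2→0: n0:foll/t1/[r]
after 12 — deliver 0→2: ·
after 13 — deliver 2→4: n4:foll/t1/[r]
after 14 — deliver 4→2: ·
after 15 — deliver 2→3: n3:foll/t1/[r]
after 16 — deliver 3→2: ·
after 17 — deliver 2→1: n1:foll/t1/[r]
after 18 — deliver 1→2: ·
after 19 — timeout(3): n3:cand/t2/[r]
after 20 — deliver 3→2: n2:foll/t2/[r]
after 21 — deliver 2→3: ·

-1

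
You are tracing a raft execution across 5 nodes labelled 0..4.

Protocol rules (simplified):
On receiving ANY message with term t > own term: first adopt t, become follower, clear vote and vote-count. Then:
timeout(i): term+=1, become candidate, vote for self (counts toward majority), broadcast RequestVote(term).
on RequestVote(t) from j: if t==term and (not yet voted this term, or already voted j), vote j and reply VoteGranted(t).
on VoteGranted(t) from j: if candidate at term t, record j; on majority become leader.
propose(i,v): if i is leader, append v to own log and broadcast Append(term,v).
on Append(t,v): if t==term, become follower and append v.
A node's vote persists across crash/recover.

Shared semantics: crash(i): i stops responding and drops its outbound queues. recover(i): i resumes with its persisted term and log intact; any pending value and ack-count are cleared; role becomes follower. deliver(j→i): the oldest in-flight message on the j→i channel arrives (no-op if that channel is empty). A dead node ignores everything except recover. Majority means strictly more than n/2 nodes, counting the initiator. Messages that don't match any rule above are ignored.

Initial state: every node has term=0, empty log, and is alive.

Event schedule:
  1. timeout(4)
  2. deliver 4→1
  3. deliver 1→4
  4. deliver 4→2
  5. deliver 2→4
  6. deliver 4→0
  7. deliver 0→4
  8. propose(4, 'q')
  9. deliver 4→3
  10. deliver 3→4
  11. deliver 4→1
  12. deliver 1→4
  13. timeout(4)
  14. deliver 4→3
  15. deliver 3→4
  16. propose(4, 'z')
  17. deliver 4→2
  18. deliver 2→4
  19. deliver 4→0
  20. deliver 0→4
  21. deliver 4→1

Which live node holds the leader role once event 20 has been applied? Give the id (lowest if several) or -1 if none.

after 1 — timeout(4): n4:cand/t1/[-]
after 2 — deliver 4→1: n1:foll/t1/[-]
after 3 — deliver 1→4: ·
after 4 — deliver 4→2: n2:foll/t1/[-]
after 5 — deliver 2→4: n4:lead/t1/[-]
after 6 — deliver 4→0: n0:foll/t1/[-]
after 7 — deliver 0→4: ·
after 8 — propose(4,'q'): n4:lead/t1/[q]
after 9 — deliver 4→3: n3:foll/t1/[-]
after 10 — deliver 3→4: ·
after 11 — deliver 4→1: n1:foll/t1/[q]
after 12 — deliver 1→4: ·
after 13 — timeout(4): n4:cand/t2/[q]
after 14 — deliver 4→3: n3:foll/t1/[q]
after 15 — deliver 3→4: ·
after 16 — propose(4,'z'): ·
after 17 — deliver 4→2: n2:foll/t1/[q]
after 18 — deliver 2→4: ·
after 19 — deliver 4→0: n0:foll/t1/[q]
after 20 — deliver 0→4: ·

-1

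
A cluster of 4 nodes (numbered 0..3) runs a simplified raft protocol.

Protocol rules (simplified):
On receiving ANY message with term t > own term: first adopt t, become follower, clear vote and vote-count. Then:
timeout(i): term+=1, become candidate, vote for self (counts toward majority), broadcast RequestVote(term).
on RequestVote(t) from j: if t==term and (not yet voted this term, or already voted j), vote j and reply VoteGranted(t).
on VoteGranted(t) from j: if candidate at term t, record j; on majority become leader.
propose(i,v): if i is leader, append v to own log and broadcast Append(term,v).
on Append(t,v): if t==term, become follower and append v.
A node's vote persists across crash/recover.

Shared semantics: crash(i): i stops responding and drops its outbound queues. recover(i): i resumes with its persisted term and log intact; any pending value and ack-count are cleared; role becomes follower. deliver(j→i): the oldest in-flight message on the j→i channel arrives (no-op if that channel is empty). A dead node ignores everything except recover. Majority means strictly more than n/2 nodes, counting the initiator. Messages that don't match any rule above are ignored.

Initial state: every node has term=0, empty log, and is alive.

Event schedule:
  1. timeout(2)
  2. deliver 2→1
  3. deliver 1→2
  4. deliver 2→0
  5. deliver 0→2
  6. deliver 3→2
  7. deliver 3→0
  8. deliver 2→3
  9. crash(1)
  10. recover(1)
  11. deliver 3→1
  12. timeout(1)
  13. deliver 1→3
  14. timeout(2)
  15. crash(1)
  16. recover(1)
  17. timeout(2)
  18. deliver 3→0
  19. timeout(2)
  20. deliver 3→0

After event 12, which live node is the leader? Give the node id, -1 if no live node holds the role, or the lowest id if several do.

1. timeout(2):  <2:cand t1 ->
2. deliver 2→1:  <1:foll t1 ->
3. deliver 1→2:  nop
4. deliver 2→0:  <0:foll t1 ->
5. deliver 0→2:  <2:lead t1 ->
6. deliver 3→2:  nop
7. deliver 3→0:  nop
8. deliver 2→3:  <3:foll t1 ->
9. crash(1):  <1:✗foll t1 ->
10. recover(1):  <1:foll t1 ->
11. deliver 3→1:  nop
12. timeout(1):  <1:cand t2 ->

2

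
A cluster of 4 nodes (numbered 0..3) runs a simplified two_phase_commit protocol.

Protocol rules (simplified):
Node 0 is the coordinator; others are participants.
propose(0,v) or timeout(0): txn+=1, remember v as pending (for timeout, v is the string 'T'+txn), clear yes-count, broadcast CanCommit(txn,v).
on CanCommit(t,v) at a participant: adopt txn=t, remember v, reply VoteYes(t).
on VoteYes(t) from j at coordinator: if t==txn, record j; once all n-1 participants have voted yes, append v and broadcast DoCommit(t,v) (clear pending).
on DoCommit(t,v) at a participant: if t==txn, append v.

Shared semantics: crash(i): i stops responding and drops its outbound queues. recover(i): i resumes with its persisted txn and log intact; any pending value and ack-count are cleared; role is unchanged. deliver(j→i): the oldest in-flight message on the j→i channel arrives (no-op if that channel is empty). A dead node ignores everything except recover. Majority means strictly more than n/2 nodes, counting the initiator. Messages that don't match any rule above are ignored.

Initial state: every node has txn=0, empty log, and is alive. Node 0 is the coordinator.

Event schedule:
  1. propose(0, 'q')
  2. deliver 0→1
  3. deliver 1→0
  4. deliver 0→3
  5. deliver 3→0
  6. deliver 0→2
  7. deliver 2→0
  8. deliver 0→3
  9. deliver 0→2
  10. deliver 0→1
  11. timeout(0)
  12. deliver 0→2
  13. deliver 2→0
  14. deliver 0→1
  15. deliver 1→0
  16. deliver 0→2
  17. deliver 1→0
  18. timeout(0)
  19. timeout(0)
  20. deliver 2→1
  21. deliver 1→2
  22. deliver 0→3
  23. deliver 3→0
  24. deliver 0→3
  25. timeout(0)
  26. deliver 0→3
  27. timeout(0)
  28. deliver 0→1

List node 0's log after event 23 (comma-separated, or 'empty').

q

1. propose(0,'q'):  <0:coor t1 ->
2. deliver 0→1:  <1:part t1 ->
3. deliver 1→0:  nop
4. deliver 0→3:  <3:part t1 ->
5. deliver 3→0:  nop
6. deliver 0→2:  <2:part t1 ->
7. deliver 2→0:  <0:coor t1 q>
8. deliver 0→3:  <3:part t1 q>
9. deliver 0→2:  <2:part t1 q>
10. deliver 0→1:  <1:part t1 q>
11. timeout(0):  <0:coor t2 q>
12. deliver 0→2:  <2:part t2 q>
13. deliver 2→0:  nop
14. deliver 0→1:  <1:part t2 q>
15. deliver 1→0:  nop
16. deliver 0→2:  nop
17. deliver 1→0:  nop
18. timeout(0):  <0:coor t3 q>
19. timeout(0):  <0:coor t4 q>
20. deliver 2→1:  nop
21. deliver 1→2:  nop
22. deliver 0→3:  <3:part t2 q>
23. deliver 3→0:  nop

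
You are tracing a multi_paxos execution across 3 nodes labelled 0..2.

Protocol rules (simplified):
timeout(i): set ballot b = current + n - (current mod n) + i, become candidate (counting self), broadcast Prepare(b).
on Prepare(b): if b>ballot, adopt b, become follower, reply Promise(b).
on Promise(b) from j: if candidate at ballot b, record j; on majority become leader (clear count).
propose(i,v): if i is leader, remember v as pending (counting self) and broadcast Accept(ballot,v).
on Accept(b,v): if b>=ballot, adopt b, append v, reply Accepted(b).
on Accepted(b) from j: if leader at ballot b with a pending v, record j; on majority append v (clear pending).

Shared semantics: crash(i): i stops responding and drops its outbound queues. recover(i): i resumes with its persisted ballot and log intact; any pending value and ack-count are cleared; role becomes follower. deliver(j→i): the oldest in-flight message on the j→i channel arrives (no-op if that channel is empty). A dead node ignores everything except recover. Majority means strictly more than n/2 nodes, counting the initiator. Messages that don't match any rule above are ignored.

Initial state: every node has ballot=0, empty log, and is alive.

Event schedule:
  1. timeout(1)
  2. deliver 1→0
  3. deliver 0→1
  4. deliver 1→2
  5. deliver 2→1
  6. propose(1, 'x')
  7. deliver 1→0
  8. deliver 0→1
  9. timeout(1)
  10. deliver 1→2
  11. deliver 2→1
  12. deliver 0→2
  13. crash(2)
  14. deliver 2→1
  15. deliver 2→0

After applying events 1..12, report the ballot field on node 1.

7

after 1 — timeout(1): n1:cand/b4/[-]
after 2 — deliver 1→0: n0:foll/b4/[-]
after 3 — deliver 0→1: n1:lead/b4/[-]
after 4 — deliver 1→2: n2:foll/b4/[-]
after 5 — deliver 2→1: ·
after 6 — propose(1,'x'): ·
after 7 — deliver 1→0: n0:foll/b4/[x]
after 8 — deliver 0→1: n1:lead/b4/[x]
after 9 — timeout(1): n1:cand/b7/[x]
after 10 — deliver 1→2: n2:foll/b4/[x]
after 11 — deliver 2→1: ·
after 12 — deliver 0→2: ·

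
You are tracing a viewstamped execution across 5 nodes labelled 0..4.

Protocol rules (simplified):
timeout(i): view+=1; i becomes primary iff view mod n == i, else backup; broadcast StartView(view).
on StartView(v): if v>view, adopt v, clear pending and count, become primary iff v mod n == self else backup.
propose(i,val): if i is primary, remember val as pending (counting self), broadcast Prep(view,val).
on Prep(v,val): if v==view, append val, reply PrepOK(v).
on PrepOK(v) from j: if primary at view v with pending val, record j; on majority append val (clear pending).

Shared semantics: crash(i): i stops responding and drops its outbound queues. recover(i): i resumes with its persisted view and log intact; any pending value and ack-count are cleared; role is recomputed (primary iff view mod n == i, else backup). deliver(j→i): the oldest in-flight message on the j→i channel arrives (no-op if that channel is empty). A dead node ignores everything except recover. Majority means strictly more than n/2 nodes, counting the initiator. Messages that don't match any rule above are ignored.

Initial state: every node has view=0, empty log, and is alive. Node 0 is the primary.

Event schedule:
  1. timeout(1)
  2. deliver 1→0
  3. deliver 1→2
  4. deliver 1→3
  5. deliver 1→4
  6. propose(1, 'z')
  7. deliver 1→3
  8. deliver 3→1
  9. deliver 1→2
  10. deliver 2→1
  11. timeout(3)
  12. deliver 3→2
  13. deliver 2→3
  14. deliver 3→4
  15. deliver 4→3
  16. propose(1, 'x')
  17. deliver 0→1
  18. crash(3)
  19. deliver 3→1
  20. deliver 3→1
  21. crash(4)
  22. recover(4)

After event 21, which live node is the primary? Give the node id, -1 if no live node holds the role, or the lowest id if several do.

[1] timeout(1) → N1(prim v1 [-])
[2] deliver 1→0 → N0(back v1 [-])
[3] deliver 1→2 → N2(back v1 [-])
[4] deliver 1→3 → N3(back v1 [-])
[5] deliver 1→4 → N4(back v1 [-])
[6] propose(1,'z') → ∅
[7] deliver 1→3 → N3(back v1 [z])
[8] deliver 3→1 → ∅
[9] deliver 1→2 → N2(back v1 [z])
[10] deliver 2→1 → N1(prim v1 [z])
[11] timeout(3) → N3(back v2 [z])
[12] deliver 3→2 → N2(prim v2 [z])
[13] deliver 2→3 → ∅
[14] deliver 3→4 → N4(back v2 [-])
[15] deliver 4→3 → ∅
[16] propose(1,'x') → ∅
[17] deliver 0→1 → ∅
[18] crash(3) → N3(✗back v2 [z])
[19] deliver 3→1 → ∅
[20] deliver 3→1 → ∅
[21] crash(4) → N4(✗back v2 [-])

1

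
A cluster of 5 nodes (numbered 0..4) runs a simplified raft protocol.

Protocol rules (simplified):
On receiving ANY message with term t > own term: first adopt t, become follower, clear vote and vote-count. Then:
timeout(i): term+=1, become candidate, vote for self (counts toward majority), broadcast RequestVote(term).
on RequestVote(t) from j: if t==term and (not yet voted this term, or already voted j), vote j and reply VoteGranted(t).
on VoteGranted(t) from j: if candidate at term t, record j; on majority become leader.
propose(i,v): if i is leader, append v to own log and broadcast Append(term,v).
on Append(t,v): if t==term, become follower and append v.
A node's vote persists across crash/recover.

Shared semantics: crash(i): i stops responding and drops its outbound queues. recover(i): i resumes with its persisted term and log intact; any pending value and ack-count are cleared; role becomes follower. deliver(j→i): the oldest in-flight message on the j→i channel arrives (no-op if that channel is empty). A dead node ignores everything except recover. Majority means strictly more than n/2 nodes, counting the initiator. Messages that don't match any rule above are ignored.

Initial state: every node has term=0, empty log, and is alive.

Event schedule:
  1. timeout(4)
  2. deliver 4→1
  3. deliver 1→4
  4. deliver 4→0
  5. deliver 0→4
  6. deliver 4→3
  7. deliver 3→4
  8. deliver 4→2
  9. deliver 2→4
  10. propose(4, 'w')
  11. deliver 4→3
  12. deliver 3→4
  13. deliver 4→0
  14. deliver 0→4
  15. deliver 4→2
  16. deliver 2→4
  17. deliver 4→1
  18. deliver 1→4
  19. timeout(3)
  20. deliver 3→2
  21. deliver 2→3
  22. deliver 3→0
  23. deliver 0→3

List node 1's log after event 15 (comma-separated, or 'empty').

1. timeout(4):  <4:cand t1 ->
2. deliver 4→1:  <1:foll t1 ->
3. deliver 1→4:  nop
4. deliver 4→0:  <0:foll t1 ->
5. deliver 0→4:  <4:lead t1 ->
6. deliver 4→3:  <3:foll t1 ->
7. deliver 3→4:  nop
8. deliver 4→2:  <2:foll t1 ->
9. deliver 2→4:  nop
10. propose(4,'w'):  <4:lead t1 w>
11. deliver 4→3:  <3:foll t1 w>
12. deliver 3→4:  nop
13. deliver 4→0:  <0:foll t1 w>
14. deliver 0→4:  nop
15. deliver 4→2:  <2:foll t1 w>

empty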